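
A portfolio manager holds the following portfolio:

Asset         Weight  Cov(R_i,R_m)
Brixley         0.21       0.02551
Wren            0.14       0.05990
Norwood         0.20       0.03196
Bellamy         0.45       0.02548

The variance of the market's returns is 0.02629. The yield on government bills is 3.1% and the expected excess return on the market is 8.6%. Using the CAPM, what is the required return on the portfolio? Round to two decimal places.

13.44%

β_Brixley = 0.02551 / 0.02629 = 0.9703
β_Wren = 0.05990 / 0.02629 = 2.2784
β_Norwood = 0.03196 / 0.02629 = 1.2157
β_Bellamy = 0.02548 / 0.02629 = 0.9692
β_P = Σ w_i β_i = 0.21×0.9703 + 0.14×2.2784 + 0.20×1.2157 + 0.45×0.9692 = 1.2020
E(R_P) = R_f + β_P × MRP = 3.1% + 1.2020 × 8.6% = 13.44%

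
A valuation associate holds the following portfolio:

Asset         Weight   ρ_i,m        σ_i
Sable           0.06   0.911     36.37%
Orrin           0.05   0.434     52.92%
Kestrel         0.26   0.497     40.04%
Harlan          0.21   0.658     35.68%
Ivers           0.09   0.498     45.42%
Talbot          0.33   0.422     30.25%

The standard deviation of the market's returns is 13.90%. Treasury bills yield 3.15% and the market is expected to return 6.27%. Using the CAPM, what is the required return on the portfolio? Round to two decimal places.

7.52%

β_Sable = 0.911 × 36.37% / 13.90% = 2.3837
β_Orrin = 0.434 × 52.92% / 13.90% = 1.6523
β_Kestrel = 0.497 × 40.04% / 13.90% = 1.4316
β_Harlan = 0.658 × 35.68% / 13.90% = 1.6890
β_Ivers = 0.498 × 45.42% / 13.90% = 1.6273
β_Talbot = 0.422 × 30.25% / 13.90% = 0.9184
β_P = Σ w_i β_i = 0.06×2.3837 + 0.05×1.6523 + 0.26×1.4316 + 0.21×1.6890 + 0.09×1.6273 + 0.33×0.9184 = 1.4021
MRP = 6.27% − 3.15% = 3.12%
E(R_P) = R_f + β_P × MRP = 3.15% + 1.4021 × 3.12% = 7.52%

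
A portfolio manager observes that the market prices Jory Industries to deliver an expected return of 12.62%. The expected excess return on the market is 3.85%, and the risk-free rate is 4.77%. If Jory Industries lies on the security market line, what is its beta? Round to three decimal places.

β = (E(R) − R_f) / MRP = (12.62% − 4.77%) / 3.85% = 7.85% / 3.85% = 2.039

2.039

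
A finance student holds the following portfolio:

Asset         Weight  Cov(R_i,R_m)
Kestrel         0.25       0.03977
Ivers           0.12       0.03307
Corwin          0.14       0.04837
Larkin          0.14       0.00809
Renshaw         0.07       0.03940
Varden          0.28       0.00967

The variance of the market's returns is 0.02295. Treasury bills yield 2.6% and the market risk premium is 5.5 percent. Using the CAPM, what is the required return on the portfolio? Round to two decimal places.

9.14%

β_Kestrel = 0.03977 / 0.02295 = 1.7329
β_Ivers = 0.03307 / 0.02295 = 1.4410
β_Corwin = 0.04837 / 0.02295 = 2.1076
β_Larkin = 0.00809 / 0.02295 = 0.3525
β_Renshaw = 0.03940 / 0.02295 = 1.7168
β_Varden = 0.00967 / 0.02295 = 0.4214
β_P = Σ w_i β_i = 0.25×1.7329 + 0.12×1.4410 + 0.14×2.1076 + 0.14×0.3525 + 0.07×1.7168 + 0.28×0.4214 = 1.1887
E(R_P) = R_f + β_P × MRP = 2.6% + 1.1887 × 5.5% = 9.14%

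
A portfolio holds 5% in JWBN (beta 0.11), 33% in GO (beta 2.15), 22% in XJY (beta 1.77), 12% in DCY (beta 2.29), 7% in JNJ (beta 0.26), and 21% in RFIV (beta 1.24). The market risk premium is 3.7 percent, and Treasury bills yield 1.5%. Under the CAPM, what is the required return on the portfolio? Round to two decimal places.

β_P = Σ w_i β_i = 0.05×0.11 + 0.33×2.15 + 0.22×1.77 + 0.12×2.29 + 0.07×0.26 + 0.21×1.24 = 1.6578
E(R_P) = R_f + β_P × MRP = 1.5% + 1.6578 × 3.7% = 7.63%

7.63%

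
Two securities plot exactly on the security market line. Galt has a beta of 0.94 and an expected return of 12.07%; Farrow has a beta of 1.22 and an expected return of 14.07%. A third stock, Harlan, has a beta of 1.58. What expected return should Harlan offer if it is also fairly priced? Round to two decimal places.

MRP (SML slope) = (14.07% − 12.07%) / (1.22 − 0.94) = 2.00% / 0.28 = 7.1429%
R_f (intercept) = 12.07% − 0.94 × 7.1429% = 5.3557%
E(R_Harlan) = R_f + β × MRP = 5.3557% + 1.58 × 7.1429% = 16.64%

16.64%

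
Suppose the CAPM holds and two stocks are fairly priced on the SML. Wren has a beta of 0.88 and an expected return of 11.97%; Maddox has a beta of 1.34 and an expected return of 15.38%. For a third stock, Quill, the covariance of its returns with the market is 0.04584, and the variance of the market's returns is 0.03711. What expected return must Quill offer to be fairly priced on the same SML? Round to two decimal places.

MRP = (15.38% − 11.97%) / (1.34 − 0.88) = 7.4130%
R_f = 11.97% − 0.88 × 7.4130% = 5.4466%
β_Quill = Cov / Var(R_m) = 0.04584 / 0.03711 = 1.2352
E(R_Quill) = R_f + β × MRP = 5.4466% + 1.2352 × 7.4130% = 14.60%

14.60%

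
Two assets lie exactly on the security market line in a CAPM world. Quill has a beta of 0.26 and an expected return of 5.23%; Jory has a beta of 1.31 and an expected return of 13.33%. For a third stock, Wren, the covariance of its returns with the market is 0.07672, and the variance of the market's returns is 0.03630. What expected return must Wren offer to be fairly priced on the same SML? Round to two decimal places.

19.53%

MRP = (13.33% − 5.23%) / (1.31 − 0.26) = 7.7143%
R_f = 5.23% − 0.26 × 7.7143% = 3.2243%
β_Wren = Cov / Var(R_m) = 0.07672 / 0.03630 = 2.1135
E(R_Wren) = R_f + β × MRP = 3.2243% + 2.1135 × 7.7143% = 19.53%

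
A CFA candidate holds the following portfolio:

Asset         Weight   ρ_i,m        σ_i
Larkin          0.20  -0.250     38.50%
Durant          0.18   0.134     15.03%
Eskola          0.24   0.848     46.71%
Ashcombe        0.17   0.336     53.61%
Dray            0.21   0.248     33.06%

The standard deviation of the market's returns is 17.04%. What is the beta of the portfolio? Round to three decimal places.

0.747

β_Larkin = -0.250 × 38.50% / 17.04% = -0.5648
β_Durant = 0.134 × 15.03% / 17.04% = 0.1182
β_Eskola = 0.848 × 46.71% / 17.04% = 2.3245
β_Ashcombe = 0.336 × 53.61% / 17.04% = 1.0571
β_Dray = 0.248 × 33.06% / 17.04% = 0.4812
β_P = Σ w_i β_i = 0.20×-0.5648 + 0.18×0.1182 + 0.24×2.3245 + 0.17×1.0571 + 0.21×0.4812 = 0.7470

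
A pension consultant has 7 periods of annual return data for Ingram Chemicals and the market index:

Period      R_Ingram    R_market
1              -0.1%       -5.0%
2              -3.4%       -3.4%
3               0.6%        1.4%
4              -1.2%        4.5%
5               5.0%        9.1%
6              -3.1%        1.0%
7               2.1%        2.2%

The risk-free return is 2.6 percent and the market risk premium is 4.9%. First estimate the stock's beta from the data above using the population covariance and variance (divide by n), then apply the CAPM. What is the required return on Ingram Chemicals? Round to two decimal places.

Mean R_i = (-0.1 − 3.4 + 0.6 − 1.2 + 5.0 − 3.1 + 2.1) / 7 = -0.0143%
Mean R_m = (-5.0 − 3.4 + 1.4 + 4.5 + 9.1 + 1.0 + 2.2) / 7 = 1.4000%
Σ(R_i − R̄_i)(R_m − R̄_m) = 54.6600  ⇒  Cov = 54.6600 / 7 = 7.8086
Σ(R_m − R̄_m)² = 133.7000  ⇒  Var(R_m) = 133.7000 / 7 = 19.1000
β = Cov / Var(R_m) = 7.8086 / 19.1000 = 0.4088
E(R) = R_f + β × MRP = 2.6% + 0.4088 × 4.9% = 4.60%

4.60%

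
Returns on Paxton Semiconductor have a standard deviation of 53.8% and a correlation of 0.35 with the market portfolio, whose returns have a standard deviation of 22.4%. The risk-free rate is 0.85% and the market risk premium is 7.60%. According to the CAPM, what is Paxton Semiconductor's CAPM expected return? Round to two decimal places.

7.24%

β = ρ × σ_i / σ_m = 0.35 × 53.8% / 22.4% = 0.8406
E(R) = 0.85% + 0.8406 × 7.60% = 7.24%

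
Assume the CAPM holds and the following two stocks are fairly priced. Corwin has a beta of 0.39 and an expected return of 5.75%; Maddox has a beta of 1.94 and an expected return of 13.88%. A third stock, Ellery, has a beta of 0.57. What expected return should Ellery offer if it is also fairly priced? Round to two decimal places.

6.69%

MRP (SML slope) = (13.88% − 5.75%) / (1.94 − 0.39) = 8.13% / 1.55 = 5.2452%
R_f (intercept) = 5.75% − 0.39 × 5.2452% = 3.7044%
E(R_Ellery) = R_f + β × MRP = 3.7044% + 0.57 × 5.2452% = 6.69%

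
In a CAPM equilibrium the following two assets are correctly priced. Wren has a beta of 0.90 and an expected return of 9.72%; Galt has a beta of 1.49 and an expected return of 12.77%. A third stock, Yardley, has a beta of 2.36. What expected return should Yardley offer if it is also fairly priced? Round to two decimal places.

MRP (SML slope) = (12.77% − 9.72%) / (1.49 − 0.90) = 3.05% / 0.59 = 5.1695%
R_f (intercept) = 9.72% − 0.90 × 5.1695% = 5.0675%
E(R_Yardley) = R_f + β × MRP = 5.0675% + 2.36 × 5.1695% = 17.27%

17.27%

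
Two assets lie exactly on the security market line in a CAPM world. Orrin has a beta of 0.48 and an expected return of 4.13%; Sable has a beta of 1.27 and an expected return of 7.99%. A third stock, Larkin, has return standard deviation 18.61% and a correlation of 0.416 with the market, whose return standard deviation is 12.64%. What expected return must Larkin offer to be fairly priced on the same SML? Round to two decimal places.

MRP = (7.99% − 4.13%) / (1.27 − 0.48) = 4.8861%
R_f = 4.13% − 0.48 × 4.8861% = 1.7847%
β_Larkin = ρ·σ_i/σ_m = 0.416 × 18.61 / 12.64 = 0.6125
E(R_Larkin) = R_f + β × MRP = 1.7847% + 0.6125 × 4.8861% = 4.78%

4.78%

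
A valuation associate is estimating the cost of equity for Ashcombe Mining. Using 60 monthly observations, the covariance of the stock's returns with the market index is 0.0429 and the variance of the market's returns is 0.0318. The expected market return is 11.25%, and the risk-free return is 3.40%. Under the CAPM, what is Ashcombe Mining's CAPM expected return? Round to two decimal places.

β = Cov(R_i, R_m) / Var(R_m) = 0.0429 / 0.0318 = 1.3491
MRP = 11.25% − 3.40% = 7.85%
E(R) = R_f + β × MRP = 3.40% + 1.3491 × 7.85% = 13.99%

13.99%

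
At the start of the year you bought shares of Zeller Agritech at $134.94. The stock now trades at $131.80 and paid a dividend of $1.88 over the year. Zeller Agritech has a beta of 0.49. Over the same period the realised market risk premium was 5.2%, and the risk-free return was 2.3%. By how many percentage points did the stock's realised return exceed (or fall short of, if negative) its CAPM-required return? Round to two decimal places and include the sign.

-5.78%

Realised HPR = (P1 + D1 − P0) / P0 = (131.80 + 1.88 − 134.94) / 134.94 = -1.26 / 134.94 = -0.9337%
CAPM required = R_f + β·MRP = 2.3% + 0.49 × 5.2% = 4.8480%
α = realised − required = -0.9337% − 4.8480% = -5.78%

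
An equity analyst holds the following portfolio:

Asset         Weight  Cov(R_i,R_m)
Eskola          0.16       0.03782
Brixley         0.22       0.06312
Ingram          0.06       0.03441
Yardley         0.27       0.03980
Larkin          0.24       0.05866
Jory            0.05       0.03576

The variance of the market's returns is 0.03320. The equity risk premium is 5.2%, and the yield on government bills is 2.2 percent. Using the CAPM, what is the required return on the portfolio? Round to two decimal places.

9.81%

β_Eskola = 0.03782 / 0.03320 = 1.1392
β_Brixley = 0.06312 / 0.03320 = 1.9012
β_Ingram = 0.03441 / 0.03320 = 1.0364
β_Yardley = 0.03980 / 0.03320 = 1.1988
β_Larkin = 0.05866 / 0.03320 = 1.7669
β_Jory = 0.03576 / 0.03320 = 1.0771
β_P = Σ w_i β_i = 0.16×1.1392 + 0.22×1.9012 + 0.06×1.0364 + 0.27×1.1988 + 0.24×1.7669 + 0.05×1.0771 = 1.4643
E(R_P) = R_f + β_P × MRP = 2.2% + 1.4643 × 5.2% = 9.81%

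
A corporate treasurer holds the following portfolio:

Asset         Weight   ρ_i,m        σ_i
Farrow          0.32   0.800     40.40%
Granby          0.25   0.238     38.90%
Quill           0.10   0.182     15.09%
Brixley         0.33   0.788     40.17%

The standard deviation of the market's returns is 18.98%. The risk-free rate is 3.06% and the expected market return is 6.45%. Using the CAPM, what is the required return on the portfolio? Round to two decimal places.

β_Farrow = 0.800 × 40.40% / 18.98% = 1.7028
β_Granby = 0.238 × 38.90% / 18.98% = 0.4878
β_Quill = 0.182 × 15.09% / 18.98% = 0.1447
β_Brixley = 0.788 × 40.17% / 18.98% = 1.6678
β_P = Σ w_i β_i = 0.32×1.7028 + 0.25×0.4878 + 0.10×0.1447 + 0.33×1.6678 = 1.2317
MRP = 6.45% − 3.06% = 3.39%
E(R_P) = R_f + β_P × MRP = 3.06% + 1.2317 × 3.39% = 7.24%

7.24%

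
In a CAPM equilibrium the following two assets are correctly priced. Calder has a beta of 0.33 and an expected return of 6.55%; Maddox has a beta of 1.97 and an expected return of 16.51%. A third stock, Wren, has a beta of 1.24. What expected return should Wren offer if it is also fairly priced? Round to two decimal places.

MRP (SML slope) = (16.51% − 6.55%) / (1.97 − 0.33) = 9.96% / 1.64 = 6.0732%
R_f (intercept) = 6.55% − 0.33 × 6.0732% = 4.5458%
E(R_Wren) = R_f + β × MRP = 4.5458% + 1.24 × 6.0732% = 12.08%

12.08%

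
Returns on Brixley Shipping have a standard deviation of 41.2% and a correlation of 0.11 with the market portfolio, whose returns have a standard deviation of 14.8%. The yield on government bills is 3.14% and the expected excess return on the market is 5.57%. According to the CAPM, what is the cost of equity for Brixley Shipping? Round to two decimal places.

4.85%

β = ρ × σ_i / σ_m = 0.11 × 41.2% / 14.8% = 0.3062
E(R) = 3.14% + 0.3062 × 5.57% = 4.85%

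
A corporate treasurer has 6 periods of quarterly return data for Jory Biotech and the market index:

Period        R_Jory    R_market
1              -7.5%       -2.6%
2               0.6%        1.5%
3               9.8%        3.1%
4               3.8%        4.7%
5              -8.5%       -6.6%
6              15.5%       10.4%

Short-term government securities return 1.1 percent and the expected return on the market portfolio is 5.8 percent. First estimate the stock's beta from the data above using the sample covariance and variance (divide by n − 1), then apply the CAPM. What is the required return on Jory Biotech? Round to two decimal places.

8.17%

Mean R_i = (-7.5 + 0.6 + 9.8 + 3.8 − 8.5 + 15.5) / 6 = 2.2833%
Mean R_m = (-2.6 + 1.5 + 3.1 + 4.7 − 6.6 + 10.4) / 6 = 1.7500%
Σ(R_i − R̄_i)(R_m − R̄_m) = 261.9650  ⇒  Cov = 261.9650 / 5 = 52.3930
Σ(R_m − R̄_m)² = 174.0550  ⇒  Var(R_m) = 174.0550 / 5 = 34.8110
β = Cov / Var(R_m) = 52.3930 / 34.8110 = 1.5051
MRP = 5.8% − 1.1% = 4.70%
E(R) = R_f + β × MRP = 1.1% + 1.5051 × 4.7% = 8.17%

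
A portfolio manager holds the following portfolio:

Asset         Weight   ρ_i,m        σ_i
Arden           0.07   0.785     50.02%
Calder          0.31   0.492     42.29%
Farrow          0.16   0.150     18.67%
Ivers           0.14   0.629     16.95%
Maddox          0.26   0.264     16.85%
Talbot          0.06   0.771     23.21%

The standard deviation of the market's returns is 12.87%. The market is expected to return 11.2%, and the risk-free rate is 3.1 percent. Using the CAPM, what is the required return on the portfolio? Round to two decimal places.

11.51%

β_Arden = 0.785 × 50.02% / 12.87% = 3.0509
β_Calder = 0.492 × 42.29% / 12.87% = 1.6167
β_Farrow = 0.150 × 18.67% / 12.87% = 0.2176
β_Ivers = 0.629 × 16.95% / 12.87% = 0.8284
β_Maddox = 0.264 × 16.85% / 12.87% = 0.3456
β_Talbot = 0.771 × 23.21% / 12.87% = 1.3904
β_P = Σ w_i β_i = 0.07×3.0509 + 0.31×1.6167 + 0.16×0.2176 + 0.14×0.8284 + 0.26×0.3456 + 0.06×1.3904 = 1.0388
MRP = 11.2% − 3.1% = 8.10%
E(R_P) = R_f + β_P × MRP = 3.1% + 1.0388 × 8.1% = 11.51%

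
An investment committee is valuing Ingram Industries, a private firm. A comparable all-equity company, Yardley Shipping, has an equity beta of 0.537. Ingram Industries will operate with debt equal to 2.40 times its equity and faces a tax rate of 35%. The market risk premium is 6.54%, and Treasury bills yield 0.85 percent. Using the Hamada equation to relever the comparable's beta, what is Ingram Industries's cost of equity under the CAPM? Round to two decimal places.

β_L = β_U × [1 + (1 − t)(D/E)] = 0.537 × [1 + (1 − 0.35) × 2.40]
    = 0.537 × [1 + 0.65 × 2.40] = 0.537 × 2.5600 = 1.3747
E(R) = R_f + β_L × MRP = 0.85% + 1.3747 × 6.54% = 9.84%

9.84%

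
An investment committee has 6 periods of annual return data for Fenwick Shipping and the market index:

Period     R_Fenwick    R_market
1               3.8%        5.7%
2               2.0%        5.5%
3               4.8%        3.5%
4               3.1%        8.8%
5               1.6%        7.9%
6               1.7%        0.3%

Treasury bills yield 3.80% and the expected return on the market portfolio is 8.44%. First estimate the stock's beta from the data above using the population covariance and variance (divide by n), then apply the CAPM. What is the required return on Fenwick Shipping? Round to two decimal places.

Mean R_i = (3.8 + 2.0 + 4.8 + 3.1 + 1.6 + 1.7) / 6 = 2.8333%
Mean R_m = (5.7 + 5.5 + 3.5 + 8.8 + 7.9 + 0.3) / 6 = 5.2833%
Σ(R_i − R̄_i)(R_m − R̄_m) = 0.0733  ⇒  Cov = 0.0733 / 6 = 0.0122
Σ(R_m − R̄_m)² = 47.4483  ⇒  Var(R_m) = 47.4483 / 6 = 7.9081
β = Cov / Var(R_m) = 0.0122 / 7.9081 = 0.0015
MRP = 8.44% − 3.80% = 4.64%
E(R) = R_f + β × MRP = 3.80% + 0.0015 × 4.64% = 3.81%

3.81%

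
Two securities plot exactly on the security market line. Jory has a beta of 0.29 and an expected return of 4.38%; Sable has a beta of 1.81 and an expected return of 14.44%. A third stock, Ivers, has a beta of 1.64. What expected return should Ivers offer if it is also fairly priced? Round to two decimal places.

MRP (SML slope) = (14.44% − 4.38%) / (1.81 − 0.29) = 10.06% / 1.52 = 6.6184%
R_f (intercept) = 4.38% − 0.29 × 6.6184% = 2.4607%
E(R_Ivers) = R_f + β × MRP = 2.4607% + 1.64 × 6.6184% = 13.31%

13.31%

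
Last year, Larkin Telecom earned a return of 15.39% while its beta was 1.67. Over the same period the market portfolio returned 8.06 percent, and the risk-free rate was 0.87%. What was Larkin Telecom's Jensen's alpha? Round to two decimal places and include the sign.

+2.51%

Market excess return = 8.06% − 0.87% = 7.19%
CAPM benchmark = R_f + β(R_m − R_f) = 0.87% + 1.67 × 7.19% = 12.8773%
α = actual − benchmark = 15.39% − 12.8773% = +2.51%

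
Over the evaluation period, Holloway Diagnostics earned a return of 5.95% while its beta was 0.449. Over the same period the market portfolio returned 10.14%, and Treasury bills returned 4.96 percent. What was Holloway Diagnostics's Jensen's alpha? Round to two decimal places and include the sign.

-1.34%

Market excess return = 10.14% − 4.96% = 5.18%
CAPM benchmark = R_f + β(R_m − R_f) = 4.96% + 0.449 × 5.18% = 7.28582%
α = actual − benchmark = 5.95% − 7.28582% = -1.34%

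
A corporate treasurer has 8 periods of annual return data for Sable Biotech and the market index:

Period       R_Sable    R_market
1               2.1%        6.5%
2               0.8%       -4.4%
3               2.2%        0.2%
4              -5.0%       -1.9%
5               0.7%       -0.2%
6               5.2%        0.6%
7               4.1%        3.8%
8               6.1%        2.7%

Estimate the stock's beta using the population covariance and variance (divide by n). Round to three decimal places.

Mean R_i = (2.1 + 0.8 + 2.2 − 5.0 + 0.7 + 5.2 + 4.1 + 6.1) / 8 = 2.0250%
Mean R_m = (6.5 − 4.4 + 0.2 − 1.9 − 0.2 + 0.6 + 3.8 + 2.7) / 8 = 0.9125%
Σ(R_i − R̄_i)(R_m − R̄_m) = 40.3175  ⇒  Cov = 40.3175 / 8 = 5.0397
Σ(R_m − R̄_m)² = 80.7288  ⇒  Var(R_m) = 80.7288 / 8 = 10.0911
β = Cov / Var(R_m) = 5.0397 / 10.0911 = 0.4994

0.499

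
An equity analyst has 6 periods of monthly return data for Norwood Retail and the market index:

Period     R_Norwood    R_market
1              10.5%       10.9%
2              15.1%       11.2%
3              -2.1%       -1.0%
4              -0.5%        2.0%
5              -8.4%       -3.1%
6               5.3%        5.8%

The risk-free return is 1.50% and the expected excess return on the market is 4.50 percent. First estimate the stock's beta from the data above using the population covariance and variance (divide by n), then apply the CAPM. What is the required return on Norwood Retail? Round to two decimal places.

Mean R_i = (10.5 + 15.1 − 2.1 − 0.5 − 8.4 + 5.3) / 6 = 3.3167%
Mean R_m = (10.9 + 11.2 − 1.0 + 2.0 − 3.1 + 5.8) / 6 = 4.3000%
Σ(R_i − R̄_i)(R_m − R̄_m) = 255.8800  ⇒  Cov = 255.8800 / 6 = 42.6467
Σ(R_m − R̄_m)² = 181.5600  ⇒  Var(R_m) = 181.5600 / 6 = 30.2600
β = Cov / Var(R_m) = 42.6467 / 30.2600 = 1.4093
E(R) = R_f + β × MRP = 1.50% + 1.4093 × 4.50% = 7.84%

7.84%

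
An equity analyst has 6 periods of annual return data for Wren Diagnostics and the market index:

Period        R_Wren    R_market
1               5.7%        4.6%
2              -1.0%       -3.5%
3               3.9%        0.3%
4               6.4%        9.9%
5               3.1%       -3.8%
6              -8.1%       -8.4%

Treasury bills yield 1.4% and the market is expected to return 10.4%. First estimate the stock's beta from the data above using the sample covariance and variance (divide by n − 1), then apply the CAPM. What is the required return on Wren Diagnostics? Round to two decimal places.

Mean R_i = (5.7 − 1.0 + 3.9 + 6.4 + 3.1 − 8.1) / 6 = 1.6667%
Mean R_m = (4.6 − 3.5 + 0.3 + 9.9 − 3.8 − 8.4) / 6 = -0.1500%
Σ(R_i − R̄_i)(R_m − R̄_m) = 152.0100  ⇒  Cov = 152.0100 / 5 = 30.4020
Σ(R_m − R̄_m)² = 216.3750  ⇒  Var(R_m) = 216.3750 / 5 = 43.2750
β = Cov / Var(R_m) = 30.4020 / 43.2750 = 0.7025
MRP = 10.4% − 1.4% = 9.00%
E(R) = R_f + β × MRP = 1.4% + 0.7025 × 9.0% = 7.72%

7.72%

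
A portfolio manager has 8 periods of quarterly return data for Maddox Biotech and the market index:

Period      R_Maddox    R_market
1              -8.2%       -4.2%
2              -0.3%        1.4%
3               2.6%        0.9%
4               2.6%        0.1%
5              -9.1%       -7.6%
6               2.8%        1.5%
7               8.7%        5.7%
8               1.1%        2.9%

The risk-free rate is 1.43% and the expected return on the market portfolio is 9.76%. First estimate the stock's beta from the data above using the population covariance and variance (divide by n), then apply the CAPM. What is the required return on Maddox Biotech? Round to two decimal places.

Mean R_i = (-8.2 − 0.3 + 2.6 + 2.6 − 9.1 + 2.8 + 8.7 + 1.1) / 8 = 0.0250%
Mean R_m = (-4.2 + 1.4 + 0.9 + 0.1 − 7.6 + 1.5 + 5.7 + 2.9) / 8 = 0.0875%
Σ(R_i − R̄_i)(R_m − R̄_m) = 162.7425  ⇒  Cov = 162.7425 / 8 = 20.3428
Σ(R_m − R̄_m)² = 121.2688  ⇒  Var(R_m) = 121.2688 / 8 = 15.1586
β = Cov / Var(R_m) = 20.3428 / 15.1586 = 1.3420
MRP = 9.76% − 1.43% = 8.33%
E(R) = R_f + β × MRP = 1.43% + 1.3420 × 8.33% = 12.61%

12.61%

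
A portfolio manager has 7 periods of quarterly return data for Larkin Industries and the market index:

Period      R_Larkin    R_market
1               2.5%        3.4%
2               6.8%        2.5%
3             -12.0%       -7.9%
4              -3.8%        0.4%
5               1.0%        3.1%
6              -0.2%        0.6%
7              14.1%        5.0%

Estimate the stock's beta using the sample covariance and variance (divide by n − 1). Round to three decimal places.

Mean R_i = (2.5 + 6.8 − 12.0 − 3.8 + 1.0 − 0.2 + 14.1) / 7 = 1.2000%
Mean R_m = (3.4 + 2.5 − 7.9 + 0.4 + 3.1 + 0.6 + 5.0) / 7 = 1.0143%
Σ(R_i − R̄_i)(R_m − R̄_m) = 183.7400  ⇒  Cov = 183.7400 / 6 = 30.6233
Σ(R_m − R̄_m)² = 108.1486  ⇒  Var(R_m) = 108.1486 / 6 = 18.0248
β = Cov / Var(R_m) = 30.6233 / 18.0248 = 1.6990

1.699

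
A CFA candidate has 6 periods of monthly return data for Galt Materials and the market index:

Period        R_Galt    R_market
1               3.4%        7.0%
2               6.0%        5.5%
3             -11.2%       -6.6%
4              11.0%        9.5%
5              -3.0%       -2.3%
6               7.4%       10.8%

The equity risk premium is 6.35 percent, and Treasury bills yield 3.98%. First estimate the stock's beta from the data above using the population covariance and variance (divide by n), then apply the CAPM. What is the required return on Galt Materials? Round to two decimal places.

Mean R_i = (3.4 + 6.0 − 11.2 + 11.0 − 3.0 + 7.4) / 6 = 2.2667%
Mean R_m = (7.0 + 5.5 − 6.6 + 9.5 − 2.3 + 10.8) / 6 = 3.9833%
Σ(R_i − R̄_i)(R_m − R̄_m) = 267.8667  ⇒  Cov = 267.8667 / 6 = 44.6445
Σ(R_m − R̄_m)² = 239.7883  ⇒  Var(R_m) = 239.7883 / 6 = 39.9647
β = Cov / Var(R_m) = 44.6445 / 39.9647 = 1.1171
E(R) = R_f + β × MRP = 3.98% + 1.1171 × 6.35% = 11.07%

11.07%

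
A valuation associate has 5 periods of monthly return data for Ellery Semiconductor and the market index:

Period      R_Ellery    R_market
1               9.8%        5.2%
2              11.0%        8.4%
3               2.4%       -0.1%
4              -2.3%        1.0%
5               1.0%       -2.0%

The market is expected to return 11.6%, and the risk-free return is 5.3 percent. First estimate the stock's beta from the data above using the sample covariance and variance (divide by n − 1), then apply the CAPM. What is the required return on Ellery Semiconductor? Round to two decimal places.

Mean R_i = (9.8 + 11.0 + 2.4 − 2.3 + 1.0) / 5 = 4.3800%
Mean R_m = (5.2 + 8.4 − 0.1 + 1.0 − 2.0) / 5 = 2.5000%
Σ(R_i − R̄_i)(R_m − R̄_m) = 84.0700  ⇒  Cov = 84.0700 / 4 = 21.0175
Σ(R_m − R̄_m)² = 71.3600  ⇒  Var(R_m) = 71.3600 / 4 = 17.8400
β = Cov / Var(R_m) = 21.0175 / 17.8400 = 1.1781
MRP = 11.6% − 5.3% = 6.30%
E(R) = R_f + β × MRP = 5.3% + 1.1781 × 6.3% = 12.72%

12.72%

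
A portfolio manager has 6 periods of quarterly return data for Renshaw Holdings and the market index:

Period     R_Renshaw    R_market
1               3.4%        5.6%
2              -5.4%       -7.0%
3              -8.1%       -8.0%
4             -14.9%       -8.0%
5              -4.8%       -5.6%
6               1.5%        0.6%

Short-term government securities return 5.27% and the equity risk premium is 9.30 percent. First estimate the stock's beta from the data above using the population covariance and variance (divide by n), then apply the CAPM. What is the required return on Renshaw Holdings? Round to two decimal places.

14.96%

Mean R_i = (3.4 − 5.4 − 8.1 − 14.9 − 4.8 + 1.5) / 6 = -4.7167%
Mean R_m = (5.6 − 7.0 − 8.0 − 8.0 − 5.6 + 0.6) / 6 = -3.7333%
Σ(R_i − R̄_i)(R_m − R̄_m) = 162.9667  ⇒  Cov = 162.9667 / 6 = 27.1611
Σ(R_m − R̄_m)² = 156.4533  ⇒  Var(R_m) = 156.4533 / 6 = 26.0756
β = Cov / Var(R_m) = 27.1611 / 26.0756 = 1.0416
E(R) = R_f + β × MRP = 5.27% + 1.0416 × 9.30% = 14.96%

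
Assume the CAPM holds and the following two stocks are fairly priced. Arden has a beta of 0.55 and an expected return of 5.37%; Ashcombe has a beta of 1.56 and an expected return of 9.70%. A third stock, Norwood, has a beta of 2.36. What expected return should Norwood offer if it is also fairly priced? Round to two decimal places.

13.13%

MRP (SML slope) = (9.70% − 5.37%) / (1.56 − 0.55) = 4.33% / 1.01 = 4.2871%
R_f (intercept) = 5.37% − 0.55 × 4.2871% = 3.0121%
E(R_Norwood) = R_f + β × MRP = 3.0121% + 2.36 × 4.2871% = 13.13%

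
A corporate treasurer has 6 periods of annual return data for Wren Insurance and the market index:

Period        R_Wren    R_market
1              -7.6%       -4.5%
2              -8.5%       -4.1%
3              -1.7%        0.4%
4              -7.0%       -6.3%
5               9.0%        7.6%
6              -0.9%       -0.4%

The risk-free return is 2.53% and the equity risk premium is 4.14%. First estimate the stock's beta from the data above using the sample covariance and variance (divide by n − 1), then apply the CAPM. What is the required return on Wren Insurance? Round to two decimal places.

Mean R_i = (-7.6 − 8.5 − 1.7 − 7.0 + 9.0 − 0.9) / 6 = -2.7833%
Mean R_m = (-4.5 − 4.1 + 0.4 − 6.3 + 7.6 − 0.4) / 6 = -1.2167%
Σ(R_i − R̄_i)(R_m − R̄_m) = 160.9117  ⇒  Cov = 160.9117 / 5 = 32.1823
Σ(R_m − R̄_m)² = 125.9483  ⇒  Var(R_m) = 125.9483 / 5 = 25.1897
β = Cov / Var(R_m) = 32.1823 / 25.1897 = 1.2776
E(R) = R_f + β × MRP = 2.53% + 1.2776 × 4.14% = 7.82%

7.82%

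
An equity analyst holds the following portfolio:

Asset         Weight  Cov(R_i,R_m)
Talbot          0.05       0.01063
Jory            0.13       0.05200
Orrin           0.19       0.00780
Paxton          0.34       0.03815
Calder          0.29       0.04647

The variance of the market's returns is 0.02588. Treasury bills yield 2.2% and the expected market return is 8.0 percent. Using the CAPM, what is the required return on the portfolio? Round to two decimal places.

β_Talbot = 0.01063 / 0.02588 = 0.4107
β_Jory = 0.05200 / 0.02588 = 2.0093
β_Orrin = 0.00780 / 0.02588 = 0.3014
β_Paxton = 0.03815 / 0.02588 = 1.4741
β_Calder = 0.04647 / 0.02588 = 1.7956
β_P = Σ w_i β_i = 0.05×0.4107 + 0.13×2.0093 + 0.19×0.3014 + 0.34×1.4741 + 0.29×1.7956 = 1.3609
MRP = 8.0% − 2.2% = 5.80%
E(R_P) = R_f + β_P × MRP = 2.2% + 1.3609 × 5.8% = 10.09%

10.09%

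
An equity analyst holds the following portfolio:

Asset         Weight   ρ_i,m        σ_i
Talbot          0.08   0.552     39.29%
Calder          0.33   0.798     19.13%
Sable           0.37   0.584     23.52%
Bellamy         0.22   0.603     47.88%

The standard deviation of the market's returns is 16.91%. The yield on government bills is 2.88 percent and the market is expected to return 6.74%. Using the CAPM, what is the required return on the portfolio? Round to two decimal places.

β_Talbot = 0.552 × 39.29% / 16.91% = 1.2826
β_Calder = 0.798 × 19.13% / 16.91% = 0.9028
β_Sable = 0.584 × 23.52% / 16.91% = 0.8123
β_Bellamy = 0.603 × 47.88% / 16.91% = 1.7074
β_P = Σ w_i β_i = 0.08×1.2826 + 0.33×0.9028 + 0.37×0.8123 + 0.22×1.7074 = 1.0767
MRP = 6.74% − 2.88% = 3.86%
E(R_P) = R_f + β_P × MRP = 2.88% + 1.0767 × 3.86% = 7.04%

7.04%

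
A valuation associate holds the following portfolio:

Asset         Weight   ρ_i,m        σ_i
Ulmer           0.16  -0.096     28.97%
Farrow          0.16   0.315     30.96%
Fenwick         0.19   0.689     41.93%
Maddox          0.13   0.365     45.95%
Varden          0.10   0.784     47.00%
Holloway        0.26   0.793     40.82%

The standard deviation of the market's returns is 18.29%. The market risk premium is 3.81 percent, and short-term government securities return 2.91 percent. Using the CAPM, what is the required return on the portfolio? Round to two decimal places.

7.26%

β_Ulmer = -0.096 × 28.97% / 18.29% = -0.1521
β_Farrow = 0.315 × 30.96% / 18.29% = 0.5332
β_Fenwick = 0.689 × 41.93% / 18.29% = 1.5795
β_Maddox = 0.365 × 45.95% / 18.29% = 0.9170
β_Varden = 0.784 × 47.00% / 18.29% = 2.0147
β_Holloway = 0.793 × 40.82% / 18.29% = 1.7698
β_P = Σ w_i β_i = 0.16×-0.1521 + 0.16×0.5332 + 0.19×1.5795 + 0.13×0.9170 + 0.10×2.0147 + 0.26×1.7698 = 1.1419
E(R_P) = R_f + β_P × MRP = 2.91% + 1.1419 × 3.81% = 7.26%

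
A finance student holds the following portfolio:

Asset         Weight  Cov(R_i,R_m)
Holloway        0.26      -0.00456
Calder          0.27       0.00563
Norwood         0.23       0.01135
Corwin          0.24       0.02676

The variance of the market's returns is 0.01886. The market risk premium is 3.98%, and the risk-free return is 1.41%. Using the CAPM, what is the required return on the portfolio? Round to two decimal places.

β_Holloway = -0.00456 / 0.01886 = -0.2418
β_Calder = 0.00563 / 0.01886 = 0.2985
β_Norwood = 0.01135 / 0.01886 = 0.6018
β_Corwin = 0.02676 / 0.01886 = 1.4189
β_P = Σ w_i β_i = 0.26×-0.2418 + 0.27×0.2985 + 0.23×0.6018 + 0.24×1.4189 = 0.4967
E(R_P) = R_f + β_P × MRP = 1.41% + 0.4967 × 3.98% = 3.39%

3.39%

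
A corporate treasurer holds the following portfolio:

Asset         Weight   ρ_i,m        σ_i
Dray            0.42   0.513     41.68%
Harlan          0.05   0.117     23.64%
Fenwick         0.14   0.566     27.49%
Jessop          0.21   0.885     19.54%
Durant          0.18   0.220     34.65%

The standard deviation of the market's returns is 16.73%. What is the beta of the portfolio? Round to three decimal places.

β_Dray = 0.513 × 41.68% / 16.73% = 1.2781
β_Harlan = 0.117 × 23.64% / 16.73% = 0.1653
β_Fenwick = 0.566 × 27.49% / 16.73% = 0.9300
β_Jessop = 0.885 × 19.54% / 16.73% = 1.0336
β_Durant = 0.220 × 34.65% / 16.73% = 0.4556
β_P = Σ w_i β_i = 0.42×1.2781 + 0.05×0.1653 + 0.14×0.9300 + 0.21×1.0336 + 0.18×0.4556 = 0.9743

0.974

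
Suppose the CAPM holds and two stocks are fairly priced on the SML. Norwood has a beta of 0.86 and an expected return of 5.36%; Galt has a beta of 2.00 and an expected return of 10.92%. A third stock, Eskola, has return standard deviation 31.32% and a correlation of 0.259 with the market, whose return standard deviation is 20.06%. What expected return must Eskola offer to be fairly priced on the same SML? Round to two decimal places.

3.14%

MRP = (10.92% − 5.36%) / (2.00 − 0.86) = 4.8772%
R_f = 5.36% − 0.86 × 4.8772% = 1.1656%
β_Eskola = ρ·σ_i/σ_m = 0.259 × 31.32 / 20.06 = 0.4044
E(R_Eskola) = R_f + β × MRP = 1.1656% + 0.4044 × 4.8772% = 3.14%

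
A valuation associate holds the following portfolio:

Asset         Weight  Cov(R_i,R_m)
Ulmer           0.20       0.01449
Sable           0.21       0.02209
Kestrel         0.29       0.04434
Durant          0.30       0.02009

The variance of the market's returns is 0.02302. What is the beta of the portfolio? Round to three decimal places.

1.148

β_Ulmer = 0.01449 / 0.02302 = 0.6295
β_Sable = 0.02209 / 0.02302 = 0.9596
β_Kestrel = 0.04434 / 0.02302 = 1.9262
β_Durant = 0.02009 / 0.02302 = 0.8727
β_P = Σ w_i β_i = 0.20×0.6295 + 0.21×0.9596 + 0.29×1.9262 + 0.30×0.8727 = 1.1478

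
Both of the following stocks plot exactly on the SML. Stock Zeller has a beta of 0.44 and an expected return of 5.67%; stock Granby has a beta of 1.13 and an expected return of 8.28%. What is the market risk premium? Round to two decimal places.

3.78%

Both satisfy E(R) = R_f + β·MRP, so the slope of the SML is
MRP = (8.28% − 5.67%) / (1.13 − 0.44) = 2.61% / 0.69 = 3.7826%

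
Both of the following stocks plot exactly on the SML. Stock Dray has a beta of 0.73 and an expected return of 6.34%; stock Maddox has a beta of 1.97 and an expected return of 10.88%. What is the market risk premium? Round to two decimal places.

3.66%

Both satisfy E(R) = R_f + β·MRP, so the slope of the SML is
MRP = (10.88% − 6.34%) / (1.97 − 0.73) = 4.54% / 1.24 = 3.6613%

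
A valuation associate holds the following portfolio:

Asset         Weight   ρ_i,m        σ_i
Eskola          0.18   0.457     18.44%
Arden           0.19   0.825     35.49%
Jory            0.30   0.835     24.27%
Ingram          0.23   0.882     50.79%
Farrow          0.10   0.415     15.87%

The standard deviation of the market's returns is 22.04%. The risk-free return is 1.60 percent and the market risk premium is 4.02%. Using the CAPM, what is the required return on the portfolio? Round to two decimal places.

6.00%

β_Eskola = 0.457 × 18.44% / 22.04% = 0.3824
β_Arden = 0.825 × 35.49% / 22.04% = 1.3285
β_Jory = 0.835 × 24.27% / 22.04% = 0.9195
β_Ingram = 0.882 × 50.79% / 22.04% = 2.0325
β_Farrow = 0.415 × 15.87% / 22.04% = 0.2988
β_P = Σ w_i β_i = 0.18×0.3824 + 0.19×1.3285 + 0.30×0.9195 + 0.23×2.0325 + 0.10×0.2988 = 1.0945
E(R_P) = R_f + β_P × MRP = 1.60% + 1.0945 × 4.02% = 6.00%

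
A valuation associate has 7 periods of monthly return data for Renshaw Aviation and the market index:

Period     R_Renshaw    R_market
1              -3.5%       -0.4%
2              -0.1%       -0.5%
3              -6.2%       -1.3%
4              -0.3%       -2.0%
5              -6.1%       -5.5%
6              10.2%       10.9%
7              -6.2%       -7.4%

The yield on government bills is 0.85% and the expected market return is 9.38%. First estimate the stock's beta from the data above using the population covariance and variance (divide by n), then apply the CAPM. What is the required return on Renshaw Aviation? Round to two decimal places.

Mean R_i = (-3.5 − 0.1 − 6.2 − 0.3 − 6.1 + 10.2 − 6.2) / 7 = -1.7429%
Mean R_m = (-0.4 − 0.5 − 1.3 − 2.0 − 5.5 + 10.9 − 7.4) / 7 = -0.8857%
Σ(R_i − R̄_i)(R_m − R̄_m) = 189.9143  ⇒  Cov = 189.9143 / 7 = 27.1306
Σ(R_m − R̄_m)² = 204.4286  ⇒  Var(R_m) = 204.4286 / 7 = 29.2041
β = Cov / Var(R_m) = 27.1306 / 29.2041 = 0.9290
MRP = 9.38% − 0.85% = 8.53%
E(R) = R_f + β × MRP = 0.85% + 0.9290 × 8.53% = 8.77%

8.77%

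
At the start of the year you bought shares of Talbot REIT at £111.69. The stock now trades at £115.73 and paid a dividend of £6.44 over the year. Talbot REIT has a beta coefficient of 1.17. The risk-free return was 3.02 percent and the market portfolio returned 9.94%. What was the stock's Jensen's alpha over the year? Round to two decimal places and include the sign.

Realised HPR = (P1 + D1 − P0) / P0 = (115.73 + 6.44 − 111.69) / 111.69 = 10.48 / 111.69 = 9.3831%
MRP = 9.94% − 3.02% = 6.92%
CAPM required = R_f + β·MRP = 3.02% + 1.17 × 6.92% = 11.1164%
α = realised − required = 9.3831% − 11.1164% = -1.73%

-1.73%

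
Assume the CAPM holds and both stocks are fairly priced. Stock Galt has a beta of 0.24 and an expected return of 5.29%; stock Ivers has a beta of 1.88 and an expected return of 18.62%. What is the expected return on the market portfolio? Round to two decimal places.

Both satisfy E(R) = R_f + β·MRP, so the slope of the SML is
MRP = (18.62% − 5.29%) / (1.88 − 0.24) = 13.33% / 1.64 = 8.1280%
R_f = E(R_Galt) − β_Galt·MRP = 5.29% − 0.24 × 8.1280% = 3.3393%
E(R_m) = R_f + MRP = 3.3393% + 8.1280% = 11.47%

11.47%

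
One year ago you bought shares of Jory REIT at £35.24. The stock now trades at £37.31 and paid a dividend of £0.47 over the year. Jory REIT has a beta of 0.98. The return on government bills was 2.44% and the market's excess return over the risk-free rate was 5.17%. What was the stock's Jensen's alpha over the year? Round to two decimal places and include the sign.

Realised HPR = (P1 + D1 − P0) / P0 = (37.31 + 0.47 − 35.24) / 35.24 = 2.54 / 35.24 = 7.2077%
CAPM required = R_f + β·MRP = 2.44% + 0.98 × 5.17% = 7.5066%
α = realised − required = 7.2077% − 7.5066% = -0.30%

-0.30%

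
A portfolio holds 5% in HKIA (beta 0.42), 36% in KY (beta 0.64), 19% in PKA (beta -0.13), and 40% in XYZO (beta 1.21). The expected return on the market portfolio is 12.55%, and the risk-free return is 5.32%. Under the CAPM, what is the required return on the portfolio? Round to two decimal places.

10.46%

β_P = Σ w_i β_i = 0.05×0.42 + 0.36×0.64 + 0.19×-0.13 + 0.40×1.21 = 0.7107
MRP = 12.55% − 5.32% = 7.23%
E(R_P) = R_f + β_P × MRP = 5.32% + 0.7107 × 7.23% = 10.46%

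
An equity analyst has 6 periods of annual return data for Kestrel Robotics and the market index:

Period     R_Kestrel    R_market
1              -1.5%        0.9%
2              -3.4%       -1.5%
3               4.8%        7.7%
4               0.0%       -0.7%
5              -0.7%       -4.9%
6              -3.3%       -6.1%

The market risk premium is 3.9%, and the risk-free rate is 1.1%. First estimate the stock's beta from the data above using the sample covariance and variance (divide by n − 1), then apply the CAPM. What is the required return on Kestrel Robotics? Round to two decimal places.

3.08%

Mean R_i = (-1.5 − 3.4 + 4.8 + 0.0 − 0.7 − 3.3) / 6 = -0.6833%
Mean R_m = (0.9 − 1.5 + 7.7 − 0.7 − 4.9 − 6.1) / 6 = -0.7667%
Σ(R_i − R̄_i)(R_m − R̄_m) = 61.1267  ⇒  Cov = 61.1267 / 5 = 12.2253
Σ(R_m − R̄_m)² = 120.5333  ⇒  Var(R_m) = 120.5333 / 5 = 24.1067
β = Cov / Var(R_m) = 12.2253 / 24.1067 = 0.5071
E(R) = R_f + β × MRP = 1.1% + 0.5071 × 3.9% = 3.08%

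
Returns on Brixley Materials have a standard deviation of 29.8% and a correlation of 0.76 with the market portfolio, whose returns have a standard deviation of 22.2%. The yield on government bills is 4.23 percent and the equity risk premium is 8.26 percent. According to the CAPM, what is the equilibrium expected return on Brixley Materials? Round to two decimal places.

12.66%

β = ρ × σ_i / σ_m = 0.76 × 29.8% / 22.2% = 1.0202
E(R) = 4.23% + 1.0202 × 8.26% = 12.66%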